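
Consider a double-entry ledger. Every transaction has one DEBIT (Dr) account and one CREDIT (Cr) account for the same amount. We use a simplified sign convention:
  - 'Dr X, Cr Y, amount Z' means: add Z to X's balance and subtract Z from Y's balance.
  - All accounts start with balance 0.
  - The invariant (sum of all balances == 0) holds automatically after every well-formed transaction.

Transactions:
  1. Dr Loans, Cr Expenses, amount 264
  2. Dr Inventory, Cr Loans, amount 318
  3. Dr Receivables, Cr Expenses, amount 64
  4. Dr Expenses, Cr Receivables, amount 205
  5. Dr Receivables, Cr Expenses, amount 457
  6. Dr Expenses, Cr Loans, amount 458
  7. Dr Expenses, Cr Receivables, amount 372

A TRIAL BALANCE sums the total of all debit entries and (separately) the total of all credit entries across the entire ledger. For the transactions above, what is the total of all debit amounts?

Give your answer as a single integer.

Txn 1: debit+=264
Txn 2: debit+=318
Txn 3: debit+=64
Txn 4: debit+=205
Txn 5: debit+=457
Txn 6: debit+=458
Txn 7: debit+=372
Total debits = 2138

Answer: 2138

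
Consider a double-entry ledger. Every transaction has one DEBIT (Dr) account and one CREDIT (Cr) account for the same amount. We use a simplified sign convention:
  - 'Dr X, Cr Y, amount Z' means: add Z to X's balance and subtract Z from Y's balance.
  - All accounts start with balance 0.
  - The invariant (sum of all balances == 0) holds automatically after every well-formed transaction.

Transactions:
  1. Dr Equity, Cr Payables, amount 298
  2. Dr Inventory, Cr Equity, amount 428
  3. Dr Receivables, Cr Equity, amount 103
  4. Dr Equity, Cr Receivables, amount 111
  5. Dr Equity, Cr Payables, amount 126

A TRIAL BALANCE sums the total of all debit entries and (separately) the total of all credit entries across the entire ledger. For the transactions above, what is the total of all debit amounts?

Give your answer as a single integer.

Txn 1: debit+=298
Txn 2: debit+=428
Txn 3: debit+=103
Txn 4: debit+=111
Txn 5: debit+=126
Total debits = 1066

Answer: 1066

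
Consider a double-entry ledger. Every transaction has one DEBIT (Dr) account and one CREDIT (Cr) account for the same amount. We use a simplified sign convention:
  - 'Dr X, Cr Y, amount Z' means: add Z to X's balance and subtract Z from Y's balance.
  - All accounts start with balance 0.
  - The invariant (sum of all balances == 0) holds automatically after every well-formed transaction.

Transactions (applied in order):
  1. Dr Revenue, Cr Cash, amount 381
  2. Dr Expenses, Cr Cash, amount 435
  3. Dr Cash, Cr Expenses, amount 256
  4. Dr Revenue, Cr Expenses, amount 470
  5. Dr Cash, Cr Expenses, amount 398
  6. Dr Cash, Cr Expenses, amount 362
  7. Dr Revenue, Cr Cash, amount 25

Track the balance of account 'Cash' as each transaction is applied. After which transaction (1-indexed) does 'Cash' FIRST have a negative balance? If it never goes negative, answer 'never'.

Answer: 1

Derivation:
After txn 1: Cash=-381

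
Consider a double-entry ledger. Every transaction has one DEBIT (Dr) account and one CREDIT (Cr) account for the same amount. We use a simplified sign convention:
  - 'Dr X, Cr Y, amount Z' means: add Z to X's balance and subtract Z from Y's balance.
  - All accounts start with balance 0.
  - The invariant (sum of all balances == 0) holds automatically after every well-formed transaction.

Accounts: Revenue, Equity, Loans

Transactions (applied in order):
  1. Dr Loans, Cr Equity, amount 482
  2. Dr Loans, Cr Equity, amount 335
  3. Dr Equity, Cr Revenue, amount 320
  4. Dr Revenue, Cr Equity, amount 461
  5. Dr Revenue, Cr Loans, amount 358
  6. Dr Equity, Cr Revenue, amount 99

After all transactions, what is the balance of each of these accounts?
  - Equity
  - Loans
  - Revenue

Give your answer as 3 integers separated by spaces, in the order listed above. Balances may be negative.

After txn 1 (Dr Loans, Cr Equity, amount 482): Equity=-482 Loans=482
After txn 2 (Dr Loans, Cr Equity, amount 335): Equity=-817 Loans=817
After txn 3 (Dr Equity, Cr Revenue, amount 320): Equity=-497 Loans=817 Revenue=-320
After txn 4 (Dr Revenue, Cr Equity, amount 461): Equity=-958 Loans=817 Revenue=141
After txn 5 (Dr Revenue, Cr Loans, amount 358): Equity=-958 Loans=459 Revenue=499
After txn 6 (Dr Equity, Cr Revenue, amount 99): Equity=-859 Loans=459 Revenue=400

Answer: -859 459 400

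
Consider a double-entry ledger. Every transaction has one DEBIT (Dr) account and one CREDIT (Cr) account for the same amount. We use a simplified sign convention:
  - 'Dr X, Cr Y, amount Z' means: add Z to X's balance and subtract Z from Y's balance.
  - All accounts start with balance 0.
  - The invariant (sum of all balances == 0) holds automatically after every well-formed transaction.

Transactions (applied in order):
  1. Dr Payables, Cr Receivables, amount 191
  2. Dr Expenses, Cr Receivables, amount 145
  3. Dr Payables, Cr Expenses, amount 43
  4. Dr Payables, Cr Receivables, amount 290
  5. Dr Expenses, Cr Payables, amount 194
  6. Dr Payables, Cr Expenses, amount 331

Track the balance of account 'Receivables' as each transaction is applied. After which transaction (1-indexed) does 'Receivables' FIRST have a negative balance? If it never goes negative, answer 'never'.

Answer: 1

Derivation:
After txn 1: Receivables=-191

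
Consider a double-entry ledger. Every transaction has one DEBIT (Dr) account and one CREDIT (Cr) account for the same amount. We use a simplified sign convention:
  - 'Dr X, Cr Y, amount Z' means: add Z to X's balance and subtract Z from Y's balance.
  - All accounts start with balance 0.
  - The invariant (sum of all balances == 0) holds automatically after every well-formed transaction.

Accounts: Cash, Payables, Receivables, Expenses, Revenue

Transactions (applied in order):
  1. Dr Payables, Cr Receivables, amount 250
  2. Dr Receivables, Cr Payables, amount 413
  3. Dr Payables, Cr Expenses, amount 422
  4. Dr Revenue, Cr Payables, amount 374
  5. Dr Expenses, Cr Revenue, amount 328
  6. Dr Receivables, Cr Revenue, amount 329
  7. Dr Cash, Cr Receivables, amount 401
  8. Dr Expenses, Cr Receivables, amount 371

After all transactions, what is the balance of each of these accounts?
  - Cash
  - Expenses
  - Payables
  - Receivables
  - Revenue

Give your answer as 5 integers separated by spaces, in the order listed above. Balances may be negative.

Answer: 401 277 -115 -280 -283

Derivation:
After txn 1 (Dr Payables, Cr Receivables, amount 250): Payables=250 Receivables=-250
After txn 2 (Dr Receivables, Cr Payables, amount 413): Payables=-163 Receivables=163
After txn 3 (Dr Payables, Cr Expenses, amount 422): Expenses=-422 Payables=259 Receivables=163
After txn 4 (Dr Revenue, Cr Payables, amount 374): Expenses=-422 Payables=-115 Receivables=163 Revenue=374
After txn 5 (Dr Expenses, Cr Revenue, amount 328): Expenses=-94 Payables=-115 Receivables=163 Revenue=46
After txn 6 (Dr Receivables, Cr Revenue, amount 329): Expenses=-94 Payables=-115 Receivables=492 Revenue=-283
After txn 7 (Dr Cash, Cr Receivables, amount 401): Cash=401 Expenses=-94 Payables=-115 Receivables=91 Revenue=-283
After txn 8 (Dr Expenses, Cr Receivables, amount 371): Cash=401 Expenses=277 Payables=-115 Receivables=-280 Revenue=-283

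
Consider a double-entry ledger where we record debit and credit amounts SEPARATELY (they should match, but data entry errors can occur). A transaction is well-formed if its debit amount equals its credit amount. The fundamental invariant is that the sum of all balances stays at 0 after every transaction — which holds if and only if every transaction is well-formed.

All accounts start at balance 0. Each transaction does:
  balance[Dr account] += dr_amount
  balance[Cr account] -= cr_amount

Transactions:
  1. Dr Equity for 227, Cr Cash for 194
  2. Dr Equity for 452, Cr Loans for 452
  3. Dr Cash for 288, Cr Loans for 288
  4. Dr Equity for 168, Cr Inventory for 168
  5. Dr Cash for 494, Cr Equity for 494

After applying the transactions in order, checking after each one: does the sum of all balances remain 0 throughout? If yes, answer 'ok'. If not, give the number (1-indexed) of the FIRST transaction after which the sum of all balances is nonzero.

After txn 1: dr=227 cr=194 sum_balances=33
After txn 2: dr=452 cr=452 sum_balances=33
After txn 3: dr=288 cr=288 sum_balances=33
After txn 4: dr=168 cr=168 sum_balances=33
After txn 5: dr=494 cr=494 sum_balances=33

Answer: 1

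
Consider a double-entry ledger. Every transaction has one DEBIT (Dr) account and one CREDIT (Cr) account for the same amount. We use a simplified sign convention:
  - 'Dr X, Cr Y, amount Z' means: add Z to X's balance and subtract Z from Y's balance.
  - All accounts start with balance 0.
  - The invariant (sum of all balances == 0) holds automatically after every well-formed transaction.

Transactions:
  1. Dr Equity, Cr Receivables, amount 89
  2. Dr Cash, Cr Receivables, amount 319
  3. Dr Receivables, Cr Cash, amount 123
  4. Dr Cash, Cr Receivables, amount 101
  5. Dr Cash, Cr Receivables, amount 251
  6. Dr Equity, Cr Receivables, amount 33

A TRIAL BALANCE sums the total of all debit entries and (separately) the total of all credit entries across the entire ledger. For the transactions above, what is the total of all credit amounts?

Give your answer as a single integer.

Answer: 916

Derivation:
Txn 1: credit+=89
Txn 2: credit+=319
Txn 3: credit+=123
Txn 4: credit+=101
Txn 5: credit+=251
Txn 6: credit+=33
Total credits = 916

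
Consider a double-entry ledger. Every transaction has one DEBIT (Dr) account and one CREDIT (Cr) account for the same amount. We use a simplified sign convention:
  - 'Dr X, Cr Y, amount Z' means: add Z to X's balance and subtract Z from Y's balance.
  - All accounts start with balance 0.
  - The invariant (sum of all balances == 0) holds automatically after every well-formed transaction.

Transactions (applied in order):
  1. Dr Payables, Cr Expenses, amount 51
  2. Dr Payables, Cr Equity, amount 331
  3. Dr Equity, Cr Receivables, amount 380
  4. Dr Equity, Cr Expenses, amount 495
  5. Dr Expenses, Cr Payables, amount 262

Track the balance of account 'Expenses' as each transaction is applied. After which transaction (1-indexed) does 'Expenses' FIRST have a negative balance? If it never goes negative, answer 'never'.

Answer: 1

Derivation:
After txn 1: Expenses=-51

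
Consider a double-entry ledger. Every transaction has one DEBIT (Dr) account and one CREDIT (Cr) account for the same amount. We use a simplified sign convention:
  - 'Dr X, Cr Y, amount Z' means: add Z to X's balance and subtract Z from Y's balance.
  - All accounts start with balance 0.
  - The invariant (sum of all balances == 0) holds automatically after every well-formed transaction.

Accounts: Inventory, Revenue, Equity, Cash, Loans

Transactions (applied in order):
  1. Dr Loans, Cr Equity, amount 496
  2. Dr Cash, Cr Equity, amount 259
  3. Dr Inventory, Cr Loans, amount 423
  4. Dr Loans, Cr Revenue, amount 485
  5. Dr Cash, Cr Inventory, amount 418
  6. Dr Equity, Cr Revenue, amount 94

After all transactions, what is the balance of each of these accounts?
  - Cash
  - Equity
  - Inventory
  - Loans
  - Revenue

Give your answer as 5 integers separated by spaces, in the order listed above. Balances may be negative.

Answer: 677 -661 5 558 -579

Derivation:
After txn 1 (Dr Loans, Cr Equity, amount 496): Equity=-496 Loans=496
After txn 2 (Dr Cash, Cr Equity, amount 259): Cash=259 Equity=-755 Loans=496
After txn 3 (Dr Inventory, Cr Loans, amount 423): Cash=259 Equity=-755 Inventory=423 Loans=73
After txn 4 (Dr Loans, Cr Revenue, amount 485): Cash=259 Equity=-755 Inventory=423 Loans=558 Revenue=-485
After txn 5 (Dr Cash, Cr Inventory, amount 418): Cash=677 Equity=-755 Inventory=5 Loans=558 Revenue=-485
After txn 6 (Dr Equity, Cr Revenue, amount 94): Cash=677 Equity=-661 Inventory=5 Loans=558 Revenue=-579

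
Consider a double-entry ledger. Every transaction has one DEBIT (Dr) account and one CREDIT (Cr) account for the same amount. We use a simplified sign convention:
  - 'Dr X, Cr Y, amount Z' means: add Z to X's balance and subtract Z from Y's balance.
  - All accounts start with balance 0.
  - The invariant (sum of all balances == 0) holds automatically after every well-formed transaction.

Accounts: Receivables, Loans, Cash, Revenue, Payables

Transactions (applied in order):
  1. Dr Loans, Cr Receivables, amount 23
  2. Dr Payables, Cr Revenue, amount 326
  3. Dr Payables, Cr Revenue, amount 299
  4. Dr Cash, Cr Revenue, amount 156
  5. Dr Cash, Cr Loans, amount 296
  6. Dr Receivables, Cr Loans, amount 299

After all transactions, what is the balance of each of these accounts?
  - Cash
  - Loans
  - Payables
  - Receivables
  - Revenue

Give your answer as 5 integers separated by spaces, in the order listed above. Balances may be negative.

After txn 1 (Dr Loans, Cr Receivables, amount 23): Loans=23 Receivables=-23
After txn 2 (Dr Payables, Cr Revenue, amount 326): Loans=23 Payables=326 Receivables=-23 Revenue=-326
After txn 3 (Dr Payables, Cr Revenue, amount 299): Loans=23 Payables=625 Receivables=-23 Revenue=-625
After txn 4 (Dr Cash, Cr Revenue, amount 156): Cash=156 Loans=23 Payables=625 Receivables=-23 Revenue=-781
After txn 5 (Dr Cash, Cr Loans, amount 296): Cash=452 Loans=-273 Payables=625 Receivables=-23 Revenue=-781
After txn 6 (Dr Receivables, Cr Loans, amount 299): Cash=452 Loans=-572 Payables=625 Receivables=276 Revenue=-781

Answer: 452 -572 625 276 -781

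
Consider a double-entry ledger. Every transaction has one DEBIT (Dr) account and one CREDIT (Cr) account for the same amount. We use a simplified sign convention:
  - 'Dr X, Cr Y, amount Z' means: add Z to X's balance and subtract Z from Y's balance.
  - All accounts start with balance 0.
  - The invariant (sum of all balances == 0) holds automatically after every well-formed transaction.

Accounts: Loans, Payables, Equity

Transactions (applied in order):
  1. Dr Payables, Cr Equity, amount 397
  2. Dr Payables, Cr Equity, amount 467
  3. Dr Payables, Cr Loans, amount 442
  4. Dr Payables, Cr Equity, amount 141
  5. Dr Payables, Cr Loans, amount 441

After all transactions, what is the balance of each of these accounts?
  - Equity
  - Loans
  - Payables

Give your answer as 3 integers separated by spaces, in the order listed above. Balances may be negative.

Answer: -1005 -883 1888

Derivation:
After txn 1 (Dr Payables, Cr Equity, amount 397): Equity=-397 Payables=397
After txn 2 (Dr Payables, Cr Equity, amount 467): Equity=-864 Payables=864
After txn 3 (Dr Payables, Cr Loans, amount 442): Equity=-864 Loans=-442 Payables=1306
After txn 4 (Dr Payables, Cr Equity, amount 141): Equity=-1005 Loans=-442 Payables=1447
After txn 5 (Dr Payables, Cr Loans, amount 441): Equity=-1005 Loans=-883 Payables=1888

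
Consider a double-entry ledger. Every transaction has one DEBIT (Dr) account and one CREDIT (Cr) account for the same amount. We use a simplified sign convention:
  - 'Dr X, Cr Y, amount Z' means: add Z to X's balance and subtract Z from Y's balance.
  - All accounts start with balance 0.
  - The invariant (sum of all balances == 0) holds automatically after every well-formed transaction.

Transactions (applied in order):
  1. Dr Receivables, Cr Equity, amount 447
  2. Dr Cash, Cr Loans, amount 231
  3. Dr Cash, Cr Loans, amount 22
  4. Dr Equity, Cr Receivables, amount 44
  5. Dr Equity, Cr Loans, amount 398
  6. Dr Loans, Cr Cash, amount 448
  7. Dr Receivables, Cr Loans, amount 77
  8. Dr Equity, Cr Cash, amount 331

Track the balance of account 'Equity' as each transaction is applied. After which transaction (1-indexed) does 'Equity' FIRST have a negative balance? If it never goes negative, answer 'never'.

Answer: 1

Derivation:
After txn 1: Equity=-447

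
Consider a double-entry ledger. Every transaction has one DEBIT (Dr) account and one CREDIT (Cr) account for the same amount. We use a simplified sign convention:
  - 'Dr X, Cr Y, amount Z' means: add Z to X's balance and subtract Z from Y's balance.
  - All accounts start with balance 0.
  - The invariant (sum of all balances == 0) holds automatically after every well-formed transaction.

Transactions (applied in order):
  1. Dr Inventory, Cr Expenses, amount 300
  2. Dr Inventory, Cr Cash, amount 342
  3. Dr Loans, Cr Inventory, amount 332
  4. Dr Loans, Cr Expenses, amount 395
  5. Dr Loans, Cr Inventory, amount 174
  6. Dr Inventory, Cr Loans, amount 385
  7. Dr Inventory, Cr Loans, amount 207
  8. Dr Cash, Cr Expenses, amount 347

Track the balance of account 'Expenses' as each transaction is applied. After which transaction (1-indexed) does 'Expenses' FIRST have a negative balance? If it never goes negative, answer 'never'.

After txn 1: Expenses=-300

Answer: 1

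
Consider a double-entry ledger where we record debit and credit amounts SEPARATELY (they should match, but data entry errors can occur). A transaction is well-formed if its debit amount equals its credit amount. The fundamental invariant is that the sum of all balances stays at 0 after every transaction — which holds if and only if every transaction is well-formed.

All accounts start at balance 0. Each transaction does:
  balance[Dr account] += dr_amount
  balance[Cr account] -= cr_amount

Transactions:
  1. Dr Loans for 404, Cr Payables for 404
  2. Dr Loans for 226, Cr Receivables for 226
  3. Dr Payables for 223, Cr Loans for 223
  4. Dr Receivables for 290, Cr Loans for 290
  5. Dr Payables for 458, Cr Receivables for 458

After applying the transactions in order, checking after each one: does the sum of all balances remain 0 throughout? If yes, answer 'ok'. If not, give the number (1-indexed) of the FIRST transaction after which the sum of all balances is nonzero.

Answer: ok

Derivation:
After txn 1: dr=404 cr=404 sum_balances=0
After txn 2: dr=226 cr=226 sum_balances=0
After txn 3: dr=223 cr=223 sum_balances=0
After txn 4: dr=290 cr=290 sum_balances=0
After txn 5: dr=458 cr=458 sum_balances=0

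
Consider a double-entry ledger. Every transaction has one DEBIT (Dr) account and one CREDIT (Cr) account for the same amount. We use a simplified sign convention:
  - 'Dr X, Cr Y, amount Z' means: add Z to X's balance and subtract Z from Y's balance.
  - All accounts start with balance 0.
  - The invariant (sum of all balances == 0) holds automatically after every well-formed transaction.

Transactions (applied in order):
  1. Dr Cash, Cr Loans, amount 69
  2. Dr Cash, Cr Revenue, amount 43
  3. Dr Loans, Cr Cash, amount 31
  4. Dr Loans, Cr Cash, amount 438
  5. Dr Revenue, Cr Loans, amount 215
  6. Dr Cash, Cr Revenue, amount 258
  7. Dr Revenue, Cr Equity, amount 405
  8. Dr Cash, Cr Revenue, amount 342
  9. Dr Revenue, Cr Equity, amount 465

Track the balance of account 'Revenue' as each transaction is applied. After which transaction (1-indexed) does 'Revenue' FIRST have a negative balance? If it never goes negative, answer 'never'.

After txn 1: Revenue=0
After txn 2: Revenue=-43

Answer: 2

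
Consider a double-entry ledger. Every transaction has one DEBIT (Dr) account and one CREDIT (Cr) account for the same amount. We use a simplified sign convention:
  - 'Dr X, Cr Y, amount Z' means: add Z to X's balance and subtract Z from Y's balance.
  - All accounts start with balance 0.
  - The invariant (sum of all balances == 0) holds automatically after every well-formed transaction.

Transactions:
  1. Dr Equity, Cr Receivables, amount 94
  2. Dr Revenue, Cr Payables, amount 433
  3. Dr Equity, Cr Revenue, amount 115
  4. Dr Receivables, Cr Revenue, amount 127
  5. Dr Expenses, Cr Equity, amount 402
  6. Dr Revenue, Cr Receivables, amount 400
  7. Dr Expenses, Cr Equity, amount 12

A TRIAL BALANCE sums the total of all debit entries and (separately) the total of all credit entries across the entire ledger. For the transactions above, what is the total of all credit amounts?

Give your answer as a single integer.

Answer: 1583

Derivation:
Txn 1: credit+=94
Txn 2: credit+=433
Txn 3: credit+=115
Txn 4: credit+=127
Txn 5: credit+=402
Txn 6: credit+=400
Txn 7: credit+=12
Total credits = 1583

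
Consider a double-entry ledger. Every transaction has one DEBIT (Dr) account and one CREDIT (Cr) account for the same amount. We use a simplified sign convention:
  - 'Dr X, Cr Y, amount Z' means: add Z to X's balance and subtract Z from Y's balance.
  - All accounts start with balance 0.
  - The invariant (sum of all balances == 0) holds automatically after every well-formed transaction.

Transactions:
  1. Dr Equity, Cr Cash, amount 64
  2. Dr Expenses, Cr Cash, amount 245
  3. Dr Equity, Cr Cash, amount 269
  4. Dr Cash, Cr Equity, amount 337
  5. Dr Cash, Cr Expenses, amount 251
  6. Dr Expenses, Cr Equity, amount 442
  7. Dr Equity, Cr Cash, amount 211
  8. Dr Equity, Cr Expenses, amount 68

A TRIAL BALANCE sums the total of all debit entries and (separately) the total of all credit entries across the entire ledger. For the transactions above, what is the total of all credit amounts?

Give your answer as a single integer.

Answer: 1887

Derivation:
Txn 1: credit+=64
Txn 2: credit+=245
Txn 3: credit+=269
Txn 4: credit+=337
Txn 5: credit+=251
Txn 6: credit+=442
Txn 7: credit+=211
Txn 8: credit+=68
Total credits = 1887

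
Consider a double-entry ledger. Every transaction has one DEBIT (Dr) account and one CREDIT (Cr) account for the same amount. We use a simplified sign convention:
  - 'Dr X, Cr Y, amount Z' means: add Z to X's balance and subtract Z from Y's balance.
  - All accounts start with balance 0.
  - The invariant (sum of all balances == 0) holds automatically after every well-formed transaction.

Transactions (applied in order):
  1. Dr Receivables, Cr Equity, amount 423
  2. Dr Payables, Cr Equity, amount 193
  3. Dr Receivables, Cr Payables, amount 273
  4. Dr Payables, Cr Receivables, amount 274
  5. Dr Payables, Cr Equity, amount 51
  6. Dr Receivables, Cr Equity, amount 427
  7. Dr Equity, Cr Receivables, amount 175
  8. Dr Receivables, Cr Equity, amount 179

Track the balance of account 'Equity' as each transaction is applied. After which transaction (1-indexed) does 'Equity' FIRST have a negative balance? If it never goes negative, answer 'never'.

Answer: 1

Derivation:
After txn 1: Equity=-423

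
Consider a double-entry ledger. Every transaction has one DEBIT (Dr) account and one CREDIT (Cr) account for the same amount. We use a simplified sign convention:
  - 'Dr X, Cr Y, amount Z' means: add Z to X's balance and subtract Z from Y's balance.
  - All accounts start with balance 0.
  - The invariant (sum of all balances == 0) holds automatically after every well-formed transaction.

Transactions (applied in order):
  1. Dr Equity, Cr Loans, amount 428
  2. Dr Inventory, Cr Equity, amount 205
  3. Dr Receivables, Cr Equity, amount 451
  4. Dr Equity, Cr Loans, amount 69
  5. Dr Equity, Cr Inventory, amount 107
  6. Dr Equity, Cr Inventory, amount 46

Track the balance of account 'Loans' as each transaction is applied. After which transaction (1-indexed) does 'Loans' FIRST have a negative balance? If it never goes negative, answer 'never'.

Answer: 1

Derivation:
After txn 1: Loans=-428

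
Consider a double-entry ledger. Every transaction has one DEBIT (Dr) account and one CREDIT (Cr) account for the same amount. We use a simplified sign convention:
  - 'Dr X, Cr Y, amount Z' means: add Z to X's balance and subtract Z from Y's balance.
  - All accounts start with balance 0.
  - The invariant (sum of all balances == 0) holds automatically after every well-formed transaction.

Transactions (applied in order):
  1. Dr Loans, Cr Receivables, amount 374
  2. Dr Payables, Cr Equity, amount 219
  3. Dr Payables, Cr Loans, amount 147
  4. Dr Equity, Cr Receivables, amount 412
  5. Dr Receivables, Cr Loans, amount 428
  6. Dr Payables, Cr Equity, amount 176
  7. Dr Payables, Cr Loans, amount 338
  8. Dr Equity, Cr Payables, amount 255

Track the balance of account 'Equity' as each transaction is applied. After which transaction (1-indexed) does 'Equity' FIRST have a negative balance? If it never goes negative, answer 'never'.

Answer: 2

Derivation:
After txn 1: Equity=0
After txn 2: Equity=-219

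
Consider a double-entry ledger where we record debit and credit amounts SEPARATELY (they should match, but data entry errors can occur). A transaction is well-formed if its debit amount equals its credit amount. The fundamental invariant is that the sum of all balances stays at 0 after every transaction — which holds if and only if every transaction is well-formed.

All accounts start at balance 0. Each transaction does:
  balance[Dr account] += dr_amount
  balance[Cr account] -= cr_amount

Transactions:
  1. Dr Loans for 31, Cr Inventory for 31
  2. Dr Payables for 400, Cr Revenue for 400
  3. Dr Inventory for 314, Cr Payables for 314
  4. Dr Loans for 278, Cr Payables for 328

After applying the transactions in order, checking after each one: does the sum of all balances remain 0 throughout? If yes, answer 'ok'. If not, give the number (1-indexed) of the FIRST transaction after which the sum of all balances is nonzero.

After txn 1: dr=31 cr=31 sum_balances=0
After txn 2: dr=400 cr=400 sum_balances=0
After txn 3: dr=314 cr=314 sum_balances=0
After txn 4: dr=278 cr=328 sum_balances=-50

Answer: 4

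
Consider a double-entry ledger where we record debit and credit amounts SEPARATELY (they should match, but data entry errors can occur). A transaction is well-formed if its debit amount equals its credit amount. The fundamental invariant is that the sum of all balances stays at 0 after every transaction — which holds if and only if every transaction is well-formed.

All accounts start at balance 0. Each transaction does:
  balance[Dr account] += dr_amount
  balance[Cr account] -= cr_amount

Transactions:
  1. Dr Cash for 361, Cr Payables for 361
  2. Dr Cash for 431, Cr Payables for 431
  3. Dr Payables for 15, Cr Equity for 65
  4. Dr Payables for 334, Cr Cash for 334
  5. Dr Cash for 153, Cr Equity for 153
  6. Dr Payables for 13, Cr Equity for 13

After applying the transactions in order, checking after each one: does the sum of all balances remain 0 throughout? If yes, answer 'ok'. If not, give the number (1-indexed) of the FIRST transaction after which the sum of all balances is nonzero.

After txn 1: dr=361 cr=361 sum_balances=0
After txn 2: dr=431 cr=431 sum_balances=0
After txn 3: dr=15 cr=65 sum_balances=-50
After txn 4: dr=334 cr=334 sum_balances=-50
After txn 5: dr=153 cr=153 sum_balances=-50
After txn 6: dr=13 cr=13 sum_balances=-50

Answer: 3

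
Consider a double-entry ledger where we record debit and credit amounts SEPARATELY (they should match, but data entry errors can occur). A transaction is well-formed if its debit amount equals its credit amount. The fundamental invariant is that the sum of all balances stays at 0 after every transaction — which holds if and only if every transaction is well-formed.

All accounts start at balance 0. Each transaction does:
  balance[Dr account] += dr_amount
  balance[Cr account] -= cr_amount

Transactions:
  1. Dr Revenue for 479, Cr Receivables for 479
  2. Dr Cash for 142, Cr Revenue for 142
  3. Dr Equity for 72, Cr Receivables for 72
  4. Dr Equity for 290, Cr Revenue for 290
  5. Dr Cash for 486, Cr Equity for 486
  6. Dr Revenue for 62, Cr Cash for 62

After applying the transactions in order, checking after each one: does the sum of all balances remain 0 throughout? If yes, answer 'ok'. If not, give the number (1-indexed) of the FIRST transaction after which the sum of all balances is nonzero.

After txn 1: dr=479 cr=479 sum_balances=0
After txn 2: dr=142 cr=142 sum_balances=0
After txn 3: dr=72 cr=72 sum_balances=0
After txn 4: dr=290 cr=290 sum_balances=0
After txn 5: dr=486 cr=486 sum_balances=0
After txn 6: dr=62 cr=62 sum_balances=0

Answer: ok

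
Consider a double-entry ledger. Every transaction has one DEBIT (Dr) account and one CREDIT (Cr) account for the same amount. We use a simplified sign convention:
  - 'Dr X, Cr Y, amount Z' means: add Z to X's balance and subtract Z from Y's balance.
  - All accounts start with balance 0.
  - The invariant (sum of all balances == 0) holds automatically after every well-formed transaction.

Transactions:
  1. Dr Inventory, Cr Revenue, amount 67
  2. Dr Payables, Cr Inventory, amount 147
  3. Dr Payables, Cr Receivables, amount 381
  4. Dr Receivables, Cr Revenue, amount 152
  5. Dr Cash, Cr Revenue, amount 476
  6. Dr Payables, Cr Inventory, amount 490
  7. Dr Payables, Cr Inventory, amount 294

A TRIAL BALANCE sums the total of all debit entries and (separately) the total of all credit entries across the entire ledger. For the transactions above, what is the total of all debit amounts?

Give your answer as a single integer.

Txn 1: debit+=67
Txn 2: debit+=147
Txn 3: debit+=381
Txn 4: debit+=152
Txn 5: debit+=476
Txn 6: debit+=490
Txn 7: debit+=294
Total debits = 2007

Answer: 2007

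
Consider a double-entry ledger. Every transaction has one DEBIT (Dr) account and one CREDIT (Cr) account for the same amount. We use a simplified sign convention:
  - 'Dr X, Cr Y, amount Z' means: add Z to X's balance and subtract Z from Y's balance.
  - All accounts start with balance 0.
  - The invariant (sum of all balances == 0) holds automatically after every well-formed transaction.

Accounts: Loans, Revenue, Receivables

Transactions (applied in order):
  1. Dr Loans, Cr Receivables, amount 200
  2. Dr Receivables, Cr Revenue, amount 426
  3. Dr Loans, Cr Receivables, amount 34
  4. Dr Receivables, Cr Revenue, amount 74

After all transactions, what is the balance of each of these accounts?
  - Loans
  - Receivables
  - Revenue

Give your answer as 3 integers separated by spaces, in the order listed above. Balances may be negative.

After txn 1 (Dr Loans, Cr Receivables, amount 200): Loans=200 Receivables=-200
After txn 2 (Dr Receivables, Cr Revenue, amount 426): Loans=200 Receivables=226 Revenue=-426
After txn 3 (Dr Loans, Cr Receivables, amount 34): Loans=234 Receivables=192 Revenue=-426
After txn 4 (Dr Receivables, Cr Revenue, amount 74): Loans=234 Receivables=266 Revenue=-500

Answer: 234 266 -500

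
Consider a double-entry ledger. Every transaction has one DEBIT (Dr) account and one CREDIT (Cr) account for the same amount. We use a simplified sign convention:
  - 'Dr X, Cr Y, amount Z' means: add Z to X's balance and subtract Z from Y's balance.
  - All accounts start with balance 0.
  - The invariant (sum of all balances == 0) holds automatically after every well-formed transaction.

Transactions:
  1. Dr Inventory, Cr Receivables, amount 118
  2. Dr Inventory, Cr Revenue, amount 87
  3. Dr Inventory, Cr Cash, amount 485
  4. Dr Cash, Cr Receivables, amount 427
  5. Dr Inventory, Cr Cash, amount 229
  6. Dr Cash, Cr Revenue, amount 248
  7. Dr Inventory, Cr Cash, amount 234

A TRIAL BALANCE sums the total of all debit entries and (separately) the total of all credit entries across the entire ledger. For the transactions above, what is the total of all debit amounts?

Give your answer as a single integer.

Answer: 1828

Derivation:
Txn 1: debit+=118
Txn 2: debit+=87
Txn 3: debit+=485
Txn 4: debit+=427
Txn 5: debit+=229
Txn 6: debit+=248
Txn 7: debit+=234
Total debits = 1828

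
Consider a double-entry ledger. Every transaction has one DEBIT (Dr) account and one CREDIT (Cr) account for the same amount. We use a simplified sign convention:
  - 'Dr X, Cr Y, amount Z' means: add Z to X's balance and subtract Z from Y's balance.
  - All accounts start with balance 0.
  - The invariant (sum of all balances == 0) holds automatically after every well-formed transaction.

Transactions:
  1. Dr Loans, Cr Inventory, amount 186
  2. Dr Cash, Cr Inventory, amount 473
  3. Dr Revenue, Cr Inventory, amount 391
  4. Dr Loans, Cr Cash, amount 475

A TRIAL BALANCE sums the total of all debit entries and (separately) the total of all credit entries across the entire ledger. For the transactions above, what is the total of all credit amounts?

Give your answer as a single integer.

Answer: 1525

Derivation:
Txn 1: credit+=186
Txn 2: credit+=473
Txn 3: credit+=391
Txn 4: credit+=475
Total credits = 1525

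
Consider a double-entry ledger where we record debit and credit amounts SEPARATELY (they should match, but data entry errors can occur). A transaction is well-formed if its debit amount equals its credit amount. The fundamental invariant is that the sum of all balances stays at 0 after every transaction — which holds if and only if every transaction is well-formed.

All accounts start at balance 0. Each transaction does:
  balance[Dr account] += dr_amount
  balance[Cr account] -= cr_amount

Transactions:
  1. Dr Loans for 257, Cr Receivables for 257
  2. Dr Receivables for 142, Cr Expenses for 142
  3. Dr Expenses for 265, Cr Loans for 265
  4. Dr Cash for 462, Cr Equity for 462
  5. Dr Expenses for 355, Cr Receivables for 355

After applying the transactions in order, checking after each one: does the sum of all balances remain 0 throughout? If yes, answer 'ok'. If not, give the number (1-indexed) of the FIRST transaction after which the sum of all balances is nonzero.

Answer: ok

Derivation:
After txn 1: dr=257 cr=257 sum_balances=0
After txn 2: dr=142 cr=142 sum_balances=0
After txn 3: dr=265 cr=265 sum_balances=0
After txn 4: dr=462 cr=462 sum_balances=0
After txn 5: dr=355 cr=355 sum_balances=0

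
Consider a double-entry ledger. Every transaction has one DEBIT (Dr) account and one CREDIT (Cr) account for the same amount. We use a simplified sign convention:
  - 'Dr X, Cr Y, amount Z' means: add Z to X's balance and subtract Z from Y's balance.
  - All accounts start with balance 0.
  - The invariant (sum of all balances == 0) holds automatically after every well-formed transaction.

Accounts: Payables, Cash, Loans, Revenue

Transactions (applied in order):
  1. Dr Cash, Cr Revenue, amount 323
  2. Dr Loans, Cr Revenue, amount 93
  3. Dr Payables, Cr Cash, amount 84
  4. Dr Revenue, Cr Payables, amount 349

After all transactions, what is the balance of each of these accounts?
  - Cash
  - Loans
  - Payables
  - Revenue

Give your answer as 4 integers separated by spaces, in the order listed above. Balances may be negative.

After txn 1 (Dr Cash, Cr Revenue, amount 323): Cash=323 Revenue=-323
After txn 2 (Dr Loans, Cr Revenue, amount 93): Cash=323 Loans=93 Revenue=-416
After txn 3 (Dr Payables, Cr Cash, amount 84): Cash=239 Loans=93 Payables=84 Revenue=-416
After txn 4 (Dr Revenue, Cr Payables, amount 349): Cash=239 Loans=93 Payables=-265 Revenue=-67

Answer: 239 93 -265 -67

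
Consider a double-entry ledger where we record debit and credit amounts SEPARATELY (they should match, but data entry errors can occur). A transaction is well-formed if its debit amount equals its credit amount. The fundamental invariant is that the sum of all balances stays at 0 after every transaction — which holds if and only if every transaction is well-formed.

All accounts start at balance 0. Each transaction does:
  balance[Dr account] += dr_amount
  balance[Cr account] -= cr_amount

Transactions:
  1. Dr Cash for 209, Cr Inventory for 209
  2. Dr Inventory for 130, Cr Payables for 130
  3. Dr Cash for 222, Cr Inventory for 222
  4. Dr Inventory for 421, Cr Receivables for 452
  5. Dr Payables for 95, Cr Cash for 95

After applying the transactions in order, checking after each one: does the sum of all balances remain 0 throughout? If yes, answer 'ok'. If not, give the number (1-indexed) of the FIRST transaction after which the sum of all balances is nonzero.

Answer: 4

Derivation:
After txn 1: dr=209 cr=209 sum_balances=0
After txn 2: dr=130 cr=130 sum_balances=0
After txn 3: dr=222 cr=222 sum_balances=0
After txn 4: dr=421 cr=452 sum_balances=-31
After txn 5: dr=95 cr=95 sum_balances=-31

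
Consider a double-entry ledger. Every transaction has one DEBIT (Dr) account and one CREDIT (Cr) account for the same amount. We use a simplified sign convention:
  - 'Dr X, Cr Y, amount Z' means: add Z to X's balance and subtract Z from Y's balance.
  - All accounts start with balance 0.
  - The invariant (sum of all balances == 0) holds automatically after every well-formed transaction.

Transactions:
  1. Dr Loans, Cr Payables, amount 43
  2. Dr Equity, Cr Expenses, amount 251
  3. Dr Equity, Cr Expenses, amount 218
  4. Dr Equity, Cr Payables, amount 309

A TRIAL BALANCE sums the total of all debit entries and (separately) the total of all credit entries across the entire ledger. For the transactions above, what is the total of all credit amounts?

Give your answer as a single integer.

Answer: 821

Derivation:
Txn 1: credit+=43
Txn 2: credit+=251
Txn 3: credit+=218
Txn 4: credit+=309
Total credits = 821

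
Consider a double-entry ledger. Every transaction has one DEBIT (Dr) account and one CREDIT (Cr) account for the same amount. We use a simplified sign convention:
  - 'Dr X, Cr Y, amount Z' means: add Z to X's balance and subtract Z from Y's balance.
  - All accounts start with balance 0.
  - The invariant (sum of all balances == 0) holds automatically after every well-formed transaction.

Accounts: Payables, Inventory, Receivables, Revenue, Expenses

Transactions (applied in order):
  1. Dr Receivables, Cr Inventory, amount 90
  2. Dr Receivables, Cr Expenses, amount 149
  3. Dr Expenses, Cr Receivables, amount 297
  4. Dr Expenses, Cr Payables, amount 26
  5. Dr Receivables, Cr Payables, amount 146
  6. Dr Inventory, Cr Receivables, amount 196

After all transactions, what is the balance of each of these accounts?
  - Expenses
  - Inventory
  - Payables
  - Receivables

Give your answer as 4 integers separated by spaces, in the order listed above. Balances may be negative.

Answer: 174 106 -172 -108

Derivation:
After txn 1 (Dr Receivables, Cr Inventory, amount 90): Inventory=-90 Receivables=90
After txn 2 (Dr Receivables, Cr Expenses, amount 149): Expenses=-149 Inventory=-90 Receivables=239
After txn 3 (Dr Expenses, Cr Receivables, amount 297): Expenses=148 Inventory=-90 Receivables=-58
After txn 4 (Dr Expenses, Cr Payables, amount 26): Expenses=174 Inventory=-90 Payables=-26 Receivables=-58
After txn 5 (Dr Receivables, Cr Payables, amount 146): Expenses=174 Inventory=-90 Payables=-172 Receivables=88
After txn 6 (Dr Inventory, Cr Receivables, amount 196): Expenses=174 Inventory=106 Payables=-172 Receivables=-108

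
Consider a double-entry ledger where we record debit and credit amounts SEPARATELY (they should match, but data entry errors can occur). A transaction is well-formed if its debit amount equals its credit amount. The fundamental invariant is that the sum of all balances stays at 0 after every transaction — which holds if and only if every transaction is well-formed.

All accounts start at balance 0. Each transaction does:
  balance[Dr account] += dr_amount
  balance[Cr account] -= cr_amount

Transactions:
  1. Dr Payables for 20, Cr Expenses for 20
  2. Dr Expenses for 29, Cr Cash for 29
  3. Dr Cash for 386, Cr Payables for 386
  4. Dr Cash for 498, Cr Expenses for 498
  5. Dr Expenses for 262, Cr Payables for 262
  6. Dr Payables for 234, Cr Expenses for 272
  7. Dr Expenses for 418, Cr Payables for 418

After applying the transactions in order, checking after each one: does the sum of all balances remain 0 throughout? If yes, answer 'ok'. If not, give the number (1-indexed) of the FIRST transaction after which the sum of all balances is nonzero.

After txn 1: dr=20 cr=20 sum_balances=0
After txn 2: dr=29 cr=29 sum_balances=0
After txn 3: dr=386 cr=386 sum_balances=0
After txn 4: dr=498 cr=498 sum_balances=0
After txn 5: dr=262 cr=262 sum_balances=0
After txn 6: dr=234 cr=272 sum_balances=-38
After txn 7: dr=418 cr=418 sum_balances=-38

Answer: 6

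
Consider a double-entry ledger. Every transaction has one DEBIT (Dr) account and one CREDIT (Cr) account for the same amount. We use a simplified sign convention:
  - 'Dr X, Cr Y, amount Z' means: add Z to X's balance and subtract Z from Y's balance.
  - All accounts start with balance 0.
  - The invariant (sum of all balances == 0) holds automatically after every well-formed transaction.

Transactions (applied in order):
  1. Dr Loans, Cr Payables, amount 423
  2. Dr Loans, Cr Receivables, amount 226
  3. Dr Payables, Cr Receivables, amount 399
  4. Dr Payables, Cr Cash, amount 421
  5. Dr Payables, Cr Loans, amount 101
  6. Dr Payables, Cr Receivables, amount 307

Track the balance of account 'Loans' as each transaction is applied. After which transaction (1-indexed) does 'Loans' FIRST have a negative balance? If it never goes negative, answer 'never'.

Answer: never

Derivation:
After txn 1: Loans=423
After txn 2: Loans=649
After txn 3: Loans=649
After txn 4: Loans=649
After txn 5: Loans=548
After txn 6: Loans=548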